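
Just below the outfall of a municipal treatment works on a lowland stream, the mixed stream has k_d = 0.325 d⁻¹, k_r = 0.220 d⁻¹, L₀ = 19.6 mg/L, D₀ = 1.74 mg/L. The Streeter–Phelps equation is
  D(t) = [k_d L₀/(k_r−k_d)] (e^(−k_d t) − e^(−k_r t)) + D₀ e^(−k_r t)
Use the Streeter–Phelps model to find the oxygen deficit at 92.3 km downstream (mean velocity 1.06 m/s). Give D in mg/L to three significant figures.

D ≈ 6.27 mg/L

Travel time t = x/v = 92.3 km / (1.06 m/s) = 92300 m / 1.06 m/s = 87080 s = 1.008 d.
k_d L₀/(k_r−k_d) = 0.325×19.6/(0.220−0.325) = 6.370/-0.1050 = -60.67 mg/L.
e^(−k_d t) = e^(−0.325×1.008) = 0.7207; e^(−k_r t) = e^(−0.220×1.008) = 0.8011.
D = -60.67 × (0.7207 − 0.8011) + 1.74 × 0.8011 = 4.880 + 1.394 = 6.274 mg/L.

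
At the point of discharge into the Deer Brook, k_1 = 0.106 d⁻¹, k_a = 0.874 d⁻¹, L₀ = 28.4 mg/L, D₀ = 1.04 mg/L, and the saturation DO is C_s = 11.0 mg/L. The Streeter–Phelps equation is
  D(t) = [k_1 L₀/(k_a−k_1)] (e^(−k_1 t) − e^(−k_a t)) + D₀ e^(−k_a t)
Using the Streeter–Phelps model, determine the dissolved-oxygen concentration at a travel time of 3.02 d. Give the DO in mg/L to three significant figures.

DO ≈ 8.36 mg/L

k_1 L₀/(k_a−k_1) = 0.106×28.4/(0.874−0.106) = 3.010/0.7680 = 3.920 mg/L.
e^(−k_1 t) = e^(−0.106×3.020) = 0.7261; e^(−k_a t) = e^(−0.874×3.020) = 0.07140.
D = 3.920 × (0.7261 − 0.07140) + 1.04 × 0.07140 = 2.566 + 0.07425 = 2.640 mg/L.
DO = C_s − D = 11.0 − 2.640 = 8.360 mg/L.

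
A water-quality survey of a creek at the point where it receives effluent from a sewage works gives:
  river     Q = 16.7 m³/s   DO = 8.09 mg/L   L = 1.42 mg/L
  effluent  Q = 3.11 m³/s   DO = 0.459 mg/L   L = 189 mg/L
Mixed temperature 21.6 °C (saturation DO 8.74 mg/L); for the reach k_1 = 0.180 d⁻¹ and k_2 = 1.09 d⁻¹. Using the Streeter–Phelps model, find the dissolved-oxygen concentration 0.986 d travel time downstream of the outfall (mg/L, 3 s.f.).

Mixed DO = (16.7×8.09 + 3.11×0.459)/(16.7+3.11) = 136.5/19.81 = 6.892 mg/L.
Mixed L₀ = (16.7×1.42 + 3.11×189)/(19.81) = 611.5/19.81 = 30.87 mg/L.
Initial deficit D₀ = C_s − DO₀ = 8.74 − 6.892 = 1.848 mg/L.
D(0.986) = [0.180×30.87/(1.09−0.180)](e^(−0.180×0.986) − e^(−1.09×0.986)) + 1.848 e^(−1.09×0.986)
= 6.106 × (0.8374 − 0.3414) + 1.848 × 0.3414 = 3.659 mg/L.
DO = 8.74 − 3.659 = 5.081 mg/L.

DO ≈ 5.08 mg/L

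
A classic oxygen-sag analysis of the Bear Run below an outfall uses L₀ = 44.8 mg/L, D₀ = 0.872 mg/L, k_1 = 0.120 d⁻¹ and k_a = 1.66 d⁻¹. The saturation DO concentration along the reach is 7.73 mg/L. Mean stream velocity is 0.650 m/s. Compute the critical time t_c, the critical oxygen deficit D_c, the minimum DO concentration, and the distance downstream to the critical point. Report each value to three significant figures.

With k_a/k_1 = 13.83 and 1 − D₀(k_a−k_1)/(k_1 L₀) = 0.7502,
t_c = ln(13.83 × 0.7502) / (1.66 − 0.120) = ln(10.38) / 1.540 = 2.340/1.540 = 1.519 d.
D_c = (k_1/k_a) L₀ e^(−k_1 t_c) = (0.120/1.66) × 44.8 × e^(−0.120×1.519) = 0.07229 × 44.8 × 0.8333 = 2.699 mg/L.
Minimum DO = C_s − D_c = 7.73 − 2.699 = 5.031 mg/L.
x_c = v t_c = 0.650 m/s × 1.519 d × 86400 s/d = 85320 m ≈ 85.3 km.

t_c ≈ 1.52 d; D_c ≈ 2.70 mg/L; min DO ≈ 5.03 mg/L; x_c ≈ 85.3 km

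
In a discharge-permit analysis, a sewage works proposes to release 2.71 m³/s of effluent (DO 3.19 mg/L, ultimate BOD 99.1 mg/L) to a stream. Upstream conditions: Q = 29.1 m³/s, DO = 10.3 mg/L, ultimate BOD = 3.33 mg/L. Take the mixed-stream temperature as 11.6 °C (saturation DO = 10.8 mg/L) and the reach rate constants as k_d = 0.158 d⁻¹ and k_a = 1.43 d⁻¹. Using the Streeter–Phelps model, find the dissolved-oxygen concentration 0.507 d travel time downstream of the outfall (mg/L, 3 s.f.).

DO ≈ 9.64 mg/L

Mixed DO = (29.1×10.3 + 2.71×3.19)/(29.1+2.71) = 308.4/31.81 = 9.694 mg/L.
Mixed L₀ = (29.1×3.33 + 2.71×99.1)/(31.81) = 365.5/31.81 = 11.49 mg/L.
Initial deficit D₀ = C_s − DO₀ = 10.8 − 9.694 = 1.106 mg/L.
D(0.507) = [0.158×11.49/(1.43−0.158)](e^(−0.158×0.507) − e^(−1.43×0.507)) + 1.106 e^(−1.43×0.507)
= 1.427 × (0.9230 − 0.4843) + 1.106 × 0.4843 = 1.162 mg/L.
DO = 10.8 − 1.162 = 9.638 mg/L.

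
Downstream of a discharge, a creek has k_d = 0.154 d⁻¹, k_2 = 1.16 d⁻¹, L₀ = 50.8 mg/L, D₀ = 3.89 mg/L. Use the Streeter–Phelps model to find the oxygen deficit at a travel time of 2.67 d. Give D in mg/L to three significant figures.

k_d L₀/(k_2−k_d) = 0.154×50.8/(1.16−0.154) = 7.823/1.006 = 7.777 mg/L.
e^(−k_d t) = e^(−0.154×2.670) = 0.6629; e^(−k_2 t) = e^(−1.16×2.670) = 0.04518.
D = 7.777 × (0.6629 − 0.04518) + 3.89 × 0.04518 = 4.804 + 0.1757 = 4.979 mg/L.

D ≈ 4.98 mg/L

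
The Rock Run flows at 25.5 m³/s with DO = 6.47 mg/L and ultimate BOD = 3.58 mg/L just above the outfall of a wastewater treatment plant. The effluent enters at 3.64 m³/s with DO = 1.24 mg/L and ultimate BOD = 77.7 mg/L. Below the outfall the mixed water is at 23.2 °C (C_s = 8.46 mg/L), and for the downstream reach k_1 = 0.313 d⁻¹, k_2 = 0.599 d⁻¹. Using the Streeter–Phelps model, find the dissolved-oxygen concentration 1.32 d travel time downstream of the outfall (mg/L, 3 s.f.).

Mixed DO = (25.5×6.47 + 3.64×1.24)/(25.5+3.64) = 169.5/29.14 = 5.817 mg/L.
Mixed L₀ = (25.5×3.58 + 3.64×77.7)/(29.14) = 374.1/29.14 = 12.84 mg/L.
Initial deficit D₀ = C_s − DO₀ = 8.46 − 5.817 = 2.643 mg/L.
D(1.32) = [0.313×12.84/(0.599−0.313)](e^(−0.313×1.32) − e^(−0.599×1.32)) + 2.643 e^(−0.599×1.32)
= 14.05 × (0.6616 − 0.4535) + 2.643 × 0.4535 = 4.122 mg/L.
DO = 8.46 − 4.122 = 4.338 mg/L.

DO ≈ 4.34 mg/L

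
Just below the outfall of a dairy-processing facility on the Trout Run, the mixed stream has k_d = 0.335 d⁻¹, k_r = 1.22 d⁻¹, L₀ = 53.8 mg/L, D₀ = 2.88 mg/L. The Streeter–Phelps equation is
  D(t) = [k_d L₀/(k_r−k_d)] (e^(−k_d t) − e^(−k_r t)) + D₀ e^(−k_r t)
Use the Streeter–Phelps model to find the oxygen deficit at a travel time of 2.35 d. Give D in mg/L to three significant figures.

D ≈ 8.27 mg/L

k_d L₀/(k_r−k_d) = 0.335×53.8/(1.22−0.335) = 18.02/0.8850 = 20.36 mg/L.
e^(−k_d t) = e^(−0.335×2.350) = 0.4551; e^(−k_r t) = e^(−1.22×2.350) = 0.05687.
D = 20.36 × (0.4551 − 0.05687) + 2.88 × 0.05687 = 8.110 + 0.1638 = 8.274 mg/L.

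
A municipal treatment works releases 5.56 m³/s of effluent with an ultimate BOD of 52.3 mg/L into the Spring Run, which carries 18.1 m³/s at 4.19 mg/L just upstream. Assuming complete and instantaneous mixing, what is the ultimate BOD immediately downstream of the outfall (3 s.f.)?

15.5 mg/L

Flow-weighted mixing: C = (Q_r C_r + Q_w C_w)/(Q_r + Q_w)
= (18.1×4.19 + 5.56×52.3)/(18.1 + 5.56) = 366.6/23.66 = 15.50 mg/L.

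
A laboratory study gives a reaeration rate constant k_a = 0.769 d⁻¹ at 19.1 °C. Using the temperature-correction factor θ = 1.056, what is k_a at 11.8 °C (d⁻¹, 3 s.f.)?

k_a(T₂) = k_a(T₁) · θ^(T₂−T₁) = 0.769 × 1.056^(11.8−19.1)
= 0.769 × 1.056^-7.30 = 0.769 × 0.6718 = 0.5166 d⁻¹.

k_a ≈ 0.517 d⁻¹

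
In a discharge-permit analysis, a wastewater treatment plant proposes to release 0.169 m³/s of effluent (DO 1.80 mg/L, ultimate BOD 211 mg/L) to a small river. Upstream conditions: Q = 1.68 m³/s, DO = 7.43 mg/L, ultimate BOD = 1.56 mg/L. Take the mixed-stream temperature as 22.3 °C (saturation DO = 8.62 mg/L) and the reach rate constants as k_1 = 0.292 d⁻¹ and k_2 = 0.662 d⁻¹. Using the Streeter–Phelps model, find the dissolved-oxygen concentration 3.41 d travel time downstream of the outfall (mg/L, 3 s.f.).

Mixed DO = (1.68×7.43 + 0.169×1.80)/(1.68+0.169) = 12.79/1.849 = 6.915 mg/L.
Mixed L₀ = (1.68×1.56 + 0.169×211)/(1.849) = 38.28/1.849 = 20.70 mg/L.
Initial deficit D₀ = C_s − DO₀ = 8.62 − 6.915 = 1.705 mg/L.
D(3.41) = [0.292×20.70/(0.662−0.292)](e^(−0.292×3.41) − e^(−0.662×3.41)) + 1.705 e^(−0.662×3.41)
= 16.34 × (0.3695 − 0.1046) + 1.705 × 0.1046 = 4.505 mg/L.
DO = 8.62 − 4.505 = 4.115 mg/L.

DO ≈ 4.11 mg/L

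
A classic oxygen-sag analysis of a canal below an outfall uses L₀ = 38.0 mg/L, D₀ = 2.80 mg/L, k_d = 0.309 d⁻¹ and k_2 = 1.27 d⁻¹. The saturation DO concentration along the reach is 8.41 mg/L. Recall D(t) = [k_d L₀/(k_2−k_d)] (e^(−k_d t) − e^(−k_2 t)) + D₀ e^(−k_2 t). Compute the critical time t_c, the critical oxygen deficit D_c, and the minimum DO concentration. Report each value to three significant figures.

t_c = [1/(k_2−k_d)] ln[(k_2/k_d)(1 − D₀(k_2−k_d)/(k_d L₀))]
= [1/(1.27−0.309)] ln[(1.27/0.309)(1 − 2.80×0.9610/(0.309×38.0))]
= (1/0.9610) ln[4.110 × 0.7708] = 1.041 × ln(3.168) = 1.041 × 1.153 = 1.200 d.
D_c = (k_d/k_2) L₀ e^(−k_d t_c) = (0.309/1.27) × 38.0 × e^(−0.309×1.200) = 0.2433 × 38.0 × 0.6902 = 6.381 mg/L.
Minimum DO = C_s − D_c = 8.41 − 6.381 = 2.029 mg/L.

t_c ≈ 1.20 d; D_c ≈ 6.38 mg/L; min DO ≈ 2.03 mg/L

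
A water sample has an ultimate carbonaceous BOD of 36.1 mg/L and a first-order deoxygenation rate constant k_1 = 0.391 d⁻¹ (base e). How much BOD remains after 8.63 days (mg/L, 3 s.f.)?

L ≈ 1.24 mg/L

L_t = L₀ e^(−k_1 t) = 36.1 × e^(−0.391×8.63) = 36.1 × 0.03424 = 1.236 mg/L.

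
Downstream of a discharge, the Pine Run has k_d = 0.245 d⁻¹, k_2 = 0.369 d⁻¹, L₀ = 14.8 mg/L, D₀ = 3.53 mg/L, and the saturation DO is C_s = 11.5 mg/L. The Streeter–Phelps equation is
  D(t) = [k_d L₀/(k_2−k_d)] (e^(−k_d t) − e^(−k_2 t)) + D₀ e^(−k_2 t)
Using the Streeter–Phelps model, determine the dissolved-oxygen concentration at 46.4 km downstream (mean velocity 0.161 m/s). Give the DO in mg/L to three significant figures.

DO ≈ 6.09 mg/L

Travel time t = x/v = 46.4 km / (0.161 m/s) = 46400 m / 0.161 m/s = 288200 s = 3.336 d.
k_d L₀/(k_2−k_d) = 0.245×14.8/(0.369−0.245) = 3.626/0.1240 = 29.24 mg/L.
e^(−k_d t) = e^(−0.245×3.336) = 0.4417; e^(−k_2 t) = e^(−0.369×3.336) = 0.2920.
D = 29.24 × (0.4417 − 0.2920) + 3.53 × 0.2920 = 4.375 + 1.031 = 5.406 mg/L.
DO = C_s − D = 11.5 − 5.406 = 6.094 mg/L.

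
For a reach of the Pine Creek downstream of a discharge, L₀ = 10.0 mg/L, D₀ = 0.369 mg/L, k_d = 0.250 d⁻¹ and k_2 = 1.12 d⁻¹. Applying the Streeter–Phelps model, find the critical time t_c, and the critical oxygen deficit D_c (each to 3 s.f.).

t_c = [1/(k_2−k_d)] ln[(k_2/k_d)(1 − D₀(k_2−k_d)/(k_d L₀))]
= [1/(1.12−0.250)] ln[(1.12/0.250)(1 − 0.369×0.8700/(0.250×10.0))]
= (1/0.8700) ln[4.480 × 0.8716] = 1.149 × ln(3.905) = 1.149 × 1.362 = 1.566 d.
D_c = (k_d/k_2) L₀ e^(−k_d t_c) = (0.250/1.12) × 10.0 × e^(−0.250×1.566) = 0.2232 × 10.0 × 0.6761 = 1.509 mg/L.

t_c ≈ 1.57 d; D_c ≈ 1.51 mg/L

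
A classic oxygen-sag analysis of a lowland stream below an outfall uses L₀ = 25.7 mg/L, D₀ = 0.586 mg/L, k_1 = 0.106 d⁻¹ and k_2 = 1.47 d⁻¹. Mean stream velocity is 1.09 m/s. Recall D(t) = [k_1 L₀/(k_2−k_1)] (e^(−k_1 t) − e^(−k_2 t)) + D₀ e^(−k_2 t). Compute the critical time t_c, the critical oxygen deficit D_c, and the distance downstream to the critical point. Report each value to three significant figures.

With k_2/k_1 = 13.87 and 1 − D₀(k_2−k_1)/(k_1 L₀) = 0.7066,
t_c = ln(13.87 × 0.7066) / (1.47 − 0.106) = ln(9.799) / 1.364 = 2.282/1.364 = 1.673 d.
L(t_c) = L₀ e^(−k_1 t_c) = 25.7 × 0.8375 = 21.52 mg/L, and at the critical point k_2 D_c = k_1 L, so D_c = (0.106/1.47) × 21.52 = 1.552 mg/L.
x_c = v t_c = 1.09 m/s × 1.673 d × 86400 s/d = 157600 m ≈ 158 km.

t_c ≈ 1.67 d; D_c ≈ 1.55 mg/L; x_c ≈ 158 km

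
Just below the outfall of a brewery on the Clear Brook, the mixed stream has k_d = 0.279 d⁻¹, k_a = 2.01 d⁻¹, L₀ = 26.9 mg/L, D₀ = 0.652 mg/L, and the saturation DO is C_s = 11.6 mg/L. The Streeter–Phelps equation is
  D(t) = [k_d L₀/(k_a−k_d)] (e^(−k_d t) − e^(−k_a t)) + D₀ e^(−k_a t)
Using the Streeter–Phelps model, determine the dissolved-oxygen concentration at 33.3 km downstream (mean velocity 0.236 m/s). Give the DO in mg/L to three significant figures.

DO ≈ 8.99 mg/L

Travel time t = x/v = 33.3 km / (0.236 m/s) = 33300 m / 0.236 m/s = 141100 s = 1.633 d.
k_d L₀/(k_a−k_d) = 0.279×26.9/(2.01−0.279) = 7.505/1.731 = 4.336 mg/L.
e^(−k_d t) = e^(−0.279×1.633) = 0.6340; e^(−k_a t) = e^(−2.01×1.633) = 0.03753.
D = 4.336 × (0.6340 − 0.03753) + 0.652 × 0.03753 = 2.586 + 0.02447 = 2.611 mg/L.
DO = C_s − D = 11.6 − 2.611 = 8.989 mg/L.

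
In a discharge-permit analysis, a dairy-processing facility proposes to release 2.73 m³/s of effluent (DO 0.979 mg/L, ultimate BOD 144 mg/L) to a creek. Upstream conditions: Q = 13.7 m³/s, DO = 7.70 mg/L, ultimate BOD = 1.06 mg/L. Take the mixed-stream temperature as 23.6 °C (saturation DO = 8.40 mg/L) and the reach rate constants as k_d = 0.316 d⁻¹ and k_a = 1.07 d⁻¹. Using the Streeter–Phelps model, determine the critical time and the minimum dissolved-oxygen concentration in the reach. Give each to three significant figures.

Mixed DO = (13.7×7.70 + 2.73×0.979)/(13.7+2.73) = 108.2/16.43 = 6.583 mg/L.
Mixed L₀ = (13.7×1.06 + 2.73×144)/(16.43) = 407.6/16.43 = 24.81 mg/L.
Initial deficit D₀ = C_s − DO₀ = 8.40 − 6.583 = 1.817 mg/L.
t_c = (1/0.7540) ln[(1.07/0.316)(1 − 1.817×0.7540/(0.316×24.81))] = 1.326 × ln(2.794) = 1.363 d.
D_c = (0.316/1.07) × 24.81 × e^(−0.316×1.363) = 0.2953 × 24.81 × 0.6501 = 4.763 mg/L.
Minimum DO = 8.40 − 4.763 = 3.637 mg/L.

t_c ≈ 1.36 d; minimum DO ≈ 3.64 mg/L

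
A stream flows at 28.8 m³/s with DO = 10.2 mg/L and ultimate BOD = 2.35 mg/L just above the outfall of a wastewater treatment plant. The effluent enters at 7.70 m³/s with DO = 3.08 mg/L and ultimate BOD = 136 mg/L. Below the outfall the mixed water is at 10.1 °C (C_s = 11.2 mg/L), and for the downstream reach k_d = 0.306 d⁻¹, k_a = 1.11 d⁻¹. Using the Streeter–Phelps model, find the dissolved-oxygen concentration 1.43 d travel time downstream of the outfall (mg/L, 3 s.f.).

DO ≈ 5.56 mg/L

Mixed DO = (28.8×10.2 + 7.70×3.08)/(28.8+7.70) = 317.5/36.50 = 8.698 mg/L.
Mixed L₀ = (28.8×2.35 + 7.70×136)/(36.50) = 1115/36.50 = 30.54 mg/L.
Initial deficit D₀ = C_s − DO₀ = 11.2 − 8.698 = 2.502 mg/L.
D(1.43) = [0.306×30.54/(1.11−0.306)](e^(−0.306×1.43) − e^(−1.11×1.43)) + 2.502 e^(−1.11×1.43)
= 11.63 × (0.6456 − 0.2045) + 2.502 × 0.2045 = 5.640 mg/L.
DO = 11.2 − 5.640 = 5.560 mg/L.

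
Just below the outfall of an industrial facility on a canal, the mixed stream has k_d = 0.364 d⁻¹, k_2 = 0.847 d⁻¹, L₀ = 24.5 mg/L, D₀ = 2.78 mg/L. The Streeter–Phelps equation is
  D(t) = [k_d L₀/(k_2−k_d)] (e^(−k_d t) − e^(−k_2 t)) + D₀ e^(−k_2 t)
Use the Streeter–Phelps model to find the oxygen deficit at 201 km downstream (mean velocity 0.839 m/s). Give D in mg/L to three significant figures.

Travel time t = x/v = 201 km / (0.839 m/s) = 201000 m / 0.839 m/s = 239600 s = 2.773 d.
k_d L₀/(k_2−k_d) = 0.364×24.5/(0.847−0.364) = 8.918/0.4830 = 18.46 mg/L.
e^(−k_d t) = e^(−0.364×2.773) = 0.3645; e^(−k_2 t) = e^(−0.847×2.773) = 0.09551.
D = 18.46 × (0.3645 − 0.09551) + 2.78 × 0.09551 = 4.966 + 0.2655 = 5.232 mg/L.

D ≈ 5.23 mg/L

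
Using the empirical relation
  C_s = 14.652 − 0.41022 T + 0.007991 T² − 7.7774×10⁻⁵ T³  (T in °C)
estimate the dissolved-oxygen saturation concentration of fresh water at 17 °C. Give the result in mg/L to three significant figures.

C_s = 14.652 − 0.41022×17 + 0.007991×17² − 7.7774×10⁻⁵×17³ = 9.606 mg/L.

C_s ≈ 9.61 mg/L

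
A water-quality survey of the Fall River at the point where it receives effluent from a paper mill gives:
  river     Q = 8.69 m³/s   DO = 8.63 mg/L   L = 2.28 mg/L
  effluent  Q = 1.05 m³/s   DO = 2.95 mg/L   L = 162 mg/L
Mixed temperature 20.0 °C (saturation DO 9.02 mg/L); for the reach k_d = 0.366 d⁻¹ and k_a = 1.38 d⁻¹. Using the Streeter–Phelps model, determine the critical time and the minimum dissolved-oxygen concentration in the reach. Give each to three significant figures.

t_c ≈ 1.16 d; minimum DO ≈ 5.63 mg/L

Mixed DO = (8.69×8.63 + 1.05×2.95)/(8.69+1.05) = 78.09/9.740 = 8.018 mg/L.
Mixed L₀ = (8.69×2.28 + 1.05×162)/(9.740) = 189.9/9.740 = 19.50 mg/L.
Initial deficit D₀ = C_s − DO₀ = 9.02 − 8.018 = 1.002 mg/L.
t_c = (1/1.014) ln[(1.38/0.366)(1 − 1.002×1.014/(0.366×19.50))] = 0.9862 × ln(3.234) = 1.157 d.
D_c = (0.366/1.38) × 19.50 × e^(−0.366×1.157) = 0.2652 × 19.50 × 0.6547 = 3.386 mg/L.
Minimum DO = 9.02 − 3.386 = 5.634 mg/L.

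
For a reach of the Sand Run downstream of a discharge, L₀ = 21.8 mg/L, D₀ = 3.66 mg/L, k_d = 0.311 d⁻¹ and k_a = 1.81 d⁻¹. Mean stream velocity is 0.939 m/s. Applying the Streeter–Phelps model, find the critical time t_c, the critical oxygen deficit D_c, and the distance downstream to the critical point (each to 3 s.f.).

At the critical point dD/dt = 0, so k_d L₀ e^(−k_d t) = k_a D. Substituting D(t) from the Streeter–Phelps equation and solving for t gives
t_c = ln[(k_a/k_d)(1 − D₀(k_a−k_d)/(k_d L₀))] / (k_a−k_d).
Here k_a−k_d = 1.499 d⁻¹ and 1 − D₀(k_a−k_d)/(k_d L₀) = 1 − 3.66×1.499/(0.311×21.8) = 0.1908, so
t_c = ln(5.820 × 0.1908) / 1.499 = 0.1047 / 1.499 = 0.06982 d.
L(t_c) = L₀ e^(−k_d t_c) = 21.8 × 0.9785 = 21.33 mg/L, and at the critical point k_a D_c = k_d L, so D_c = (0.311/1.81) × 21.33 = 3.665 mg/L.
x_c = v t_c = 0.939 m/s × 0.06982 d × 86400 s/d = 5665 m ≈ 5.66 km.

t_c ≈ 0.0698 d; D_c ≈ 3.67 mg/L; x_c ≈ 5.66 km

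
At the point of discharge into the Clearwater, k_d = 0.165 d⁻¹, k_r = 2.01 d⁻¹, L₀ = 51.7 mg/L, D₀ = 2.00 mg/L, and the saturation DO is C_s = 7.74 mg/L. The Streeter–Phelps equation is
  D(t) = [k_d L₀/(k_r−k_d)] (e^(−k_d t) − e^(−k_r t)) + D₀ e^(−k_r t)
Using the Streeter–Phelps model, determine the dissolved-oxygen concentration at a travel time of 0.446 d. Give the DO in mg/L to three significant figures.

DO ≈ 4.51 mg/L

k_d L₀/(k_r−k_d) = 0.165×51.7/(2.01−0.165) = 8.531/1.845 = 4.624 mg/L.
e^(−k_d t) = e^(−0.165×0.4460) = 0.9291; e^(−k_r t) = e^(−2.01×0.4460) = 0.4080.
D = 4.624 × (0.9291 − 0.4080) + 2.00 × 0.4080 = 2.409 + 0.8160 = 3.225 mg/L.
DO = C_s − D = 7.74 − 3.225 = 4.515 mg/L.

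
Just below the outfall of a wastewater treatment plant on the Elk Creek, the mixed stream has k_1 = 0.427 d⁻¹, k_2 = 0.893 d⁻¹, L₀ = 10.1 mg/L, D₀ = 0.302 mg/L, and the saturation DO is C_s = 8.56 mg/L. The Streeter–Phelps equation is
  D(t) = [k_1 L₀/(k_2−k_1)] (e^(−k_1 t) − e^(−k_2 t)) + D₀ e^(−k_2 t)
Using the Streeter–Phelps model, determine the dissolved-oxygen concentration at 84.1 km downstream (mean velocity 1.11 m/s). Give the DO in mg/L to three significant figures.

Travel time t = x/v = 84.1 km / (1.11 m/s) = 84100 m / 1.11 m/s = 75770 s = 0.8769 d.
k_1 L₀/(k_2−k_1) = 0.427×10.1/(0.893−0.427) = 4.313/0.4660 = 9.255 mg/L.
e^(−k_1 t) = e^(−0.427×0.8769) = 0.6877; e^(−k_2 t) = e^(−0.893×0.8769) = 0.4570.
D = 9.255 × (0.6877 − 0.4570) + 0.302 × 0.4570 = 2.135 + 0.1380 = 2.273 mg/L.
DO = C_s − D = 8.56 − 2.273 = 6.287 mg/L.

DO ≈ 6.29 mg/L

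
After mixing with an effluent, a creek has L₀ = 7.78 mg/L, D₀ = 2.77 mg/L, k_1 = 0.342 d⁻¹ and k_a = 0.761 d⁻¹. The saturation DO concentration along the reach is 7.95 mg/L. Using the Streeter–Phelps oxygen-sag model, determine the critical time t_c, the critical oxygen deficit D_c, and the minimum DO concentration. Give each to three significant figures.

t_c ≈ 0.541 d; D_c ≈ 2.91 mg/L; min DO ≈ 5.04 mg/L

At the critical point dD/dt = 0, so k_1 L₀ e^(−k_1 t) = k_a D. Substituting D(t) from the Streeter–Phelps equation and solving for t gives
t_c = ln[(k_a/k_1)(1 − D₀(k_a−k_1)/(k_1 L₀))] / (k_a−k_1).
Here k_a−k_1 = 0.4190 d⁻¹ and 1 − D₀(k_a−k_1)/(k_1 L₀) = 1 − 2.77×0.4190/(0.342×7.78) = 0.5638, so
t_c = ln(2.225 × 0.5638) / 0.4190 = 0.2268 / 0.4190 = 0.5412 d.
D_c = (k_1/k_a) L₀ e^(−k_1 t_c) = (0.342/0.761) × 7.78 × e^(−0.342×0.5412) = 0.4494 × 7.78 × 0.8310 = 2.906 mg/L.
Minimum DO = C_s − D_c = 7.95 − 2.906 = 5.044 mg/L.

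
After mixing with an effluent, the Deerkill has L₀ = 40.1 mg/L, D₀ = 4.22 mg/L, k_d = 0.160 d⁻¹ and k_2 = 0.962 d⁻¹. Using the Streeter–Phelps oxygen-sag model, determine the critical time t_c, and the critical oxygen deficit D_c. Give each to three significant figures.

t_c ≈ 1.30 d; D_c ≈ 5.42 mg/L

With k_2/k_d = 6.012 and 1 − D₀(k_2−k_d)/(k_d L₀) = 0.4725,
t_c = ln(6.012 × 0.4725) / (0.962 − 0.160) = ln(2.841) / 0.8020 = 1.044/0.8020 = 1.302 d.
L(t_c) = L₀ e^(−k_d t_c) = 40.1 × 0.8120 = 32.56 mg/L, and at the critical point k_2 D_c = k_d L, so D_c = (0.160/0.962) × 32.56 = 5.415 mg/L.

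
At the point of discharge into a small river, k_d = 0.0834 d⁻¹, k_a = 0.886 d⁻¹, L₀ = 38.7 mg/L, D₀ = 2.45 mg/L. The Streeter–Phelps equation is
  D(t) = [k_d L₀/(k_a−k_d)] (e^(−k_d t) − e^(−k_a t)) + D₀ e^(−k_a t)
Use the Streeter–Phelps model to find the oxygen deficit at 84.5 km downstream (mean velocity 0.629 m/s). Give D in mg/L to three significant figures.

Travel time t = x/v = 84.5 km / (0.629 m/s) = 84500 m / 0.629 m/s = 134300 s = 1.555 d.
k_d L₀/(k_a−k_d) = 0.0834×38.7/(0.886−0.0834) = 3.228/0.8026 = 4.021 mg/L.
e^(−k_d t) = e^(−0.0834×1.555) = 0.8784; e^(−k_a t) = e^(−0.886×1.555) = 0.2522.
D = 4.021 × (0.8784 − 0.2522) + 2.45 × 0.2522 = 2.518 + 0.6178 = 3.136 mg/L.

D ≈ 3.14 mg/L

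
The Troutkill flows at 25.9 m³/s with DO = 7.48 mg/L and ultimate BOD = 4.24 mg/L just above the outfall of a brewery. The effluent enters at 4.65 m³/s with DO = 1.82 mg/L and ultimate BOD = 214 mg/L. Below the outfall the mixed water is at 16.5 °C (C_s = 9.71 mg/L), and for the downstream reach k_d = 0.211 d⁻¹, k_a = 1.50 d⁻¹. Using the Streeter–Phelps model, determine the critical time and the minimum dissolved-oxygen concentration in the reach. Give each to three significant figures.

t_c ≈ 0.949 d; minimum DO ≈ 5.55 mg/L

Mixed DO = (25.9×7.48 + 4.65×1.82)/(25.9+4.65) = 202.2/30.55 = 6.618 mg/L.
Mixed L₀ = (25.9×4.24 + 4.65×214)/(30.55) = 1105/30.55 = 36.17 mg/L.
Initial deficit D₀ = C_s − DO₀ = 9.71 − 6.618 = 3.092 mg/L.
t_c = (1/1.289) ln[(1.50/0.211)(1 − 3.092×1.289/(0.211×36.17))] = 0.7758 × ln(3.397) = 0.9487 d.
D_c = (0.211/1.50) × 36.17 × e^(−0.211×0.9487) = 0.1407 × 36.17 × 0.8186 = 4.165 mg/L.
Minimum DO = 9.71 − 4.165 = 5.545 mg/L.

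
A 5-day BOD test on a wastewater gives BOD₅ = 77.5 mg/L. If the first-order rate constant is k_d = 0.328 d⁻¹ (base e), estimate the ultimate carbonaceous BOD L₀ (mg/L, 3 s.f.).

BOD₅ = L₀(1 − e^(−5k_d)) ⇒ L₀ = BOD₅ / (1 − e^(−5×0.328))
= 77.5 / (1 − 0.1940) = 77.5 / 0.8060 = 96.15 mg/L.

L₀ ≈ 96.2 mg/L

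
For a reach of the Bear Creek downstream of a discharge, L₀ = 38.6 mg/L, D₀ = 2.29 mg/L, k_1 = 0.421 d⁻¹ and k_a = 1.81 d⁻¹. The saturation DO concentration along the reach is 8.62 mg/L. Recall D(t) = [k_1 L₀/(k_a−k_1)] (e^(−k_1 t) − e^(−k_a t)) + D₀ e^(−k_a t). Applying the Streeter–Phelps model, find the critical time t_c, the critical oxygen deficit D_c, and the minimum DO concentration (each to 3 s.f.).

t_c ≈ 0.893 d; D_c ≈ 6.16 mg/L; min DO ≈ 2.46 mg/L

With k_a/k_1 = 4.299 and 1 − D₀(k_a−k_1)/(k_1 L₀) = 0.8043,
t_c = ln(4.299 × 0.8043) / (1.81 − 0.421) = ln(3.458) / 1.389 = 1.241/1.389 = 0.8932 d.
L(t_c) = L₀ e^(−k_1 t_c) = 38.6 × 0.6866 = 26.50 mg/L, and at the critical point k_a D_c = k_1 L, so D_c = (0.421/1.81) × 26.50 = 6.164 mg/L.
Minimum DO = C_s − D_c = 8.62 − 6.164 = 2.456 mg/L.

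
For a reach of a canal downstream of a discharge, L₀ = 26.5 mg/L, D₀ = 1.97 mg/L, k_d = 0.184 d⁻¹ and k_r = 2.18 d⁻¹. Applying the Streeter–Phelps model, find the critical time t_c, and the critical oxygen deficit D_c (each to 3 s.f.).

t_c ≈ 0.416 d; D_c ≈ 2.07 mg/L

At the critical point dD/dt = 0, so k_d L₀ e^(−k_d t) = k_r D. Substituting D(t) from the Streeter–Phelps equation and solving for t gives
t_c = ln[(k_r/k_d)(1 − D₀(k_r−k_d)/(k_d L₀))] / (k_r−k_d).
Here k_r−k_d = 1.996 d⁻¹ and 1 − D₀(k_r−k_d)/(k_d L₀) = 1 − 1.97×1.996/(0.184×26.5) = 0.1936, so
t_c = ln(11.85 × 0.1936) / 1.996 = 0.8301 / 1.996 = 0.4159 d.
L(t_c) = L₀ e^(−k_d t_c) = 26.5 × 0.9263 = 24.55 mg/L, and at the critical point k_r D_c = k_d L, so D_c = (0.184/2.18) × 24.55 = 2.072 mg/L.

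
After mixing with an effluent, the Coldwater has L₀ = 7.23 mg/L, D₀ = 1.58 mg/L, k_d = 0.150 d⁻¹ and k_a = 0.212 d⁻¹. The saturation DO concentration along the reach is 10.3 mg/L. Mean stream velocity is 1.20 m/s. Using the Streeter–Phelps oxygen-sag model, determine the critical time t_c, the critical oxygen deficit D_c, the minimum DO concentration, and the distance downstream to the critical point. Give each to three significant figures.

t_c ≈ 4.05 d; D_c ≈ 2.79 mg/L; min DO ≈ 7.51 mg/L; x_c ≈ 420 km

With k_a/k_d = 1.413 and 1 − D₀(k_a−k_d)/(k_d L₀) = 0.9097,
t_c = ln(1.413 × 0.9097) / (0.212 − 0.150) = ln(1.286) / 0.06200 = 0.2513/0.06200 = 4.053 d.
L(t_c) = L₀ e^(−k_d t_c) = 7.23 × 0.5445 = 3.937 mg/L, and at the critical point k_a D_c = k_d L, so D_c = (0.150/0.212) × 3.937 = 2.785 mg/L.
Minimum DO = C_s − D_c = 10.3 − 2.785 = 7.515 mg/L.
x_c = v t_c = 1.20 m/s × 4.053 d × 86400 s/d = 420200 m ≈ 420 km.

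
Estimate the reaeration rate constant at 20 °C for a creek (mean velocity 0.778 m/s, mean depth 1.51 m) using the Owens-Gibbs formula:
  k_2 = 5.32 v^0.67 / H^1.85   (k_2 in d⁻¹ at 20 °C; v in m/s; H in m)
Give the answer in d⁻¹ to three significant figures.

k_2 ≈ 2.10 d⁻¹

k_2 = 5.32 × 0.778^0.67 / 1.51^1.85 = 5.32 × 0.8452 / 2.143 = 2.098 d⁻¹.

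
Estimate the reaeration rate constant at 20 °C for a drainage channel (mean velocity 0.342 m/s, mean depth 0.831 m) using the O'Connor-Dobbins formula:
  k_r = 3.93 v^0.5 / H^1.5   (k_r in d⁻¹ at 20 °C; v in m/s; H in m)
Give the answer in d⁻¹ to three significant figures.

k_r ≈ 3.03 d⁻¹

k_r = 3.93 × 0.342^0.5 / 0.831^1.5 = 3.93 × 0.5848 / 0.7575 = 3.034 d⁻¹.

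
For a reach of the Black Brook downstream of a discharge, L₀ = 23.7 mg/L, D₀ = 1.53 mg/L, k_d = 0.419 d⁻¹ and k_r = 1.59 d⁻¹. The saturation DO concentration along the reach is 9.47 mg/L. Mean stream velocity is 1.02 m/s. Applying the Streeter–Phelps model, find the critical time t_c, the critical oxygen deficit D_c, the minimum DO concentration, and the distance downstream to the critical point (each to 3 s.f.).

t_c = [1/(k_r−k_d)] ln[(k_r/k_d)(1 − D₀(k_r−k_d)/(k_d L₀))]
= [1/(1.59−0.419)] ln[(1.59/0.419)(1 − 1.53×1.171/(0.419×23.7))]
= (1/1.171) ln[3.795 × 0.8196] = 0.8540 × ln(3.110) = 0.8540 × 1.135 = 0.9690 d.
L(t_c) = L₀ e^(−k_d t_c) = 23.7 × 0.6663 = 15.79 mg/L, and at the critical point k_r D_c = k_d L, so D_c = (0.419/1.59) × 15.79 = 4.161 mg/L.
Minimum DO = C_s − D_c = 9.47 − 4.161 = 5.309 mg/L.
x_c = v t_c = 1.02 m/s × 0.9690 d × 86400 s/d = 85390 m ≈ 85.4 km.

t_c ≈ 0.969 d; D_c ≈ 4.16 mg/L; min DO ≈ 5.31 mg/L; x_c ≈ 85.4 km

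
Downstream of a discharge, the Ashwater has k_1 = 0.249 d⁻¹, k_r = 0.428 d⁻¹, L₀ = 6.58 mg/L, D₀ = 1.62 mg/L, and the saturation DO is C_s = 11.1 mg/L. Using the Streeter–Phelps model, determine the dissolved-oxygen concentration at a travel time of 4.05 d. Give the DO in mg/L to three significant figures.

DO ≈ 9.09 mg/L

k_1 L₀/(k_r−k_1) = 0.249×6.58/(0.428−0.249) = 1.638/0.1790 = 9.153 mg/L.
e^(−k_1 t) = e^(−0.249×4.050) = 0.3648; e^(−k_r t) = e^(−0.428×4.050) = 0.1767.
D = 9.153 × (0.3648 − 0.1767) + 1.62 × 0.1767 = 1.722 + 0.2862 = 2.008 mg/L.
DO = C_s − D = 11.1 − 2.008 = 9.092 mg/L.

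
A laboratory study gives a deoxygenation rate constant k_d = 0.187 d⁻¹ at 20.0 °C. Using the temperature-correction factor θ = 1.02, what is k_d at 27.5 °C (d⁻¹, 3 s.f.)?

k_d(T₂) = k_d(T₁) · θ^(T₂−T₁) = 0.187 × 1.02^(27.5−20.0)
= 0.187 × 1.02^7.50 = 0.187 × 1.160 = 0.2169 d⁻¹.

k_d ≈ 0.217 d⁻¹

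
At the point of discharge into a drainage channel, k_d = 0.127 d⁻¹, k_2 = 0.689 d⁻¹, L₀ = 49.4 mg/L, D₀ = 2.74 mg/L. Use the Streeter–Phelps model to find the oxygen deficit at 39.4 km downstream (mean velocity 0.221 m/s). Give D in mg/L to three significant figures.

D ≈ 6.56 mg/L

Travel time t = x/v = 39.4 km / (0.221 m/s) = 39400 m / 0.221 m/s = 178300 s = 2.063 d.
k_d L₀/(k_2−k_d) = 0.127×49.4/(0.689−0.127) = 6.274/0.5620 = 11.16 mg/L.
e^(−k_d t) = e^(−0.127×2.063) = 0.7695; e^(−k_2 t) = e^(−0.689×2.063) = 0.2413.
D = 11.16 × (0.7695 − 0.2413) + 2.74 × 0.2413 = 5.896 + 0.6612 = 6.557 mg/L.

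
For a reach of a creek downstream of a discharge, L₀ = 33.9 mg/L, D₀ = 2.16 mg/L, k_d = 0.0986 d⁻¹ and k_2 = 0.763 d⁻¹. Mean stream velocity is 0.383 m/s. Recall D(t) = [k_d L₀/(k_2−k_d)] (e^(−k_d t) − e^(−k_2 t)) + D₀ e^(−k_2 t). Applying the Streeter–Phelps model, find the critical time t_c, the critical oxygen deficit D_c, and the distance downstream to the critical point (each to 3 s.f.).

t_c = [1/(k_2−k_d)] ln[(k_2/k_d)(1 − D₀(k_2−k_d)/(k_d L₀))]
= [1/(0.763−0.0986)] ln[(0.763/0.0986)(1 − 2.16×0.6644/(0.0986×33.9))]
= (1/0.6644) ln[7.738 × 0.5707] = 1.505 × ln(4.416) = 1.505 × 1.485 = 2.235 d.
L(t_c) = L₀ e^(−k_d t_c) = 33.9 × 0.8022 = 27.19 mg/L, and at the critical point k_2 D_c = k_d L, so D_c = (0.0986/0.763) × 27.19 = 3.514 mg/L.
x_c = v t_c = 0.383 m/s × 2.235 d × 86400 s/d = 73970 m ≈ 74.0 km.

t_c ≈ 2.24 d; D_c ≈ 3.51 mg/L; x_c ≈ 74.0 km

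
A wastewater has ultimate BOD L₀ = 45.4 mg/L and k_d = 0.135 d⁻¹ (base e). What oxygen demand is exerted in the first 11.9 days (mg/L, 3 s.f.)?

y_t = L₀(1 − e^(−k_d t)) = 45.4 × (1 − e^(−0.135×11.9))
= 45.4 × (1 − 0.2006) = 45.4 × 0.7994 = 36.29 mg/L.

y ≈ 36.3 mg/L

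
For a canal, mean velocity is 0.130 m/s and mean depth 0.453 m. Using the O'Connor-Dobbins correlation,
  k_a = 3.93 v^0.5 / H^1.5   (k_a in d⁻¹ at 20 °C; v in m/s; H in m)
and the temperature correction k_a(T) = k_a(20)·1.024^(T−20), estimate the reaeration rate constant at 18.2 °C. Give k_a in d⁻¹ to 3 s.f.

k_a(20) = 3.93 × 0.130^0.5 / 0.453^1.5 = 3.93 × 0.3606 / 0.3049 = 4.647 d⁻¹.
k_a(18.2) = 4.647 × 1.024^(18.2−20) = 4.647 × 0.9582 = 4.453 d⁻¹.

k_a ≈ 4.45 d⁻¹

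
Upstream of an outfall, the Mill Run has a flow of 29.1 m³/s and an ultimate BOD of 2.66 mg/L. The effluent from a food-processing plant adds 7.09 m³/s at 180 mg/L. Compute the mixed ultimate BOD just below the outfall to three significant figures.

Flow-weighted mixing: C = (Q_r C_r + Q_w C_w)/(Q_r + Q_w)
= (29.1×2.66 + 7.09×180)/(29.1 + 7.09) = 1354/36.19 = 37.40 mg/L.

37.4 mg/L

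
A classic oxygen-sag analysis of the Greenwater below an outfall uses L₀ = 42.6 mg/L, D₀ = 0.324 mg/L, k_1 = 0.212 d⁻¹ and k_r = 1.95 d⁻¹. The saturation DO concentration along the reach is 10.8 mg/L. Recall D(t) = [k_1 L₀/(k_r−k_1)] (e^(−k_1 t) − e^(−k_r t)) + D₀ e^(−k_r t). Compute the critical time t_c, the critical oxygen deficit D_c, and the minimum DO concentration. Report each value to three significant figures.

t_c ≈ 1.24 d; D_c ≈ 3.56 mg/L; min DO ≈ 7.24 mg/L

With k_r/k_1 = 9.198 and 1 − D₀(k_r−k_1)/(k_1 L₀) = 0.9376,
t_c = ln(9.198 × 0.9376) / (1.95 − 0.212) = ln(8.625) / 1.738 = 2.155/1.738 = 1.240 d.
L(t_c) = L₀ e^(−k_1 t_c) = 42.6 × 0.7689 = 32.75 mg/L, and at the critical point k_r D_c = k_1 L, so D_c = (0.212/1.95) × 32.75 = 3.561 mg/L.
Minimum DO = C_s − D_c = 10.8 − 3.561 = 7.239 mg/L.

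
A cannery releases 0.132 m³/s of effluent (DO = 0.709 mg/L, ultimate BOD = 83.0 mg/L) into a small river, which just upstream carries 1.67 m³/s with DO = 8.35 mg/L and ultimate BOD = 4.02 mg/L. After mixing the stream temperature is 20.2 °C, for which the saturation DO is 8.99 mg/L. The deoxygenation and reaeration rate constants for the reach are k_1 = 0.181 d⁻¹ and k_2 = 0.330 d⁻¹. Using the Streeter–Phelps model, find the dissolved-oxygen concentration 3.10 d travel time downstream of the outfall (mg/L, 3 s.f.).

DO ≈ 6.04 mg/L

Mixed DO = (1.67×8.35 + 0.132×0.709)/(1.67+0.132) = 14.04/1.802 = 7.790 mg/L.
Mixed L₀ = (1.67×4.02 + 0.132×83.0)/(1.802) = 17.67/1.802 = 9.805 mg/L.
Initial deficit D₀ = C_s − DO₀ = 8.99 − 7.790 = 1.200 mg/L.
D(3.10) = [0.181×9.805/(0.330−0.181)](e^(−0.181×3.10) − e^(−0.330×3.10)) + 1.200 e^(−0.330×3.10)
= 11.91 × (0.5706 − 0.3595) + 1.200 × 0.3595 = 2.945 mg/L.
DO = 8.99 − 2.945 = 6.045 mg/L.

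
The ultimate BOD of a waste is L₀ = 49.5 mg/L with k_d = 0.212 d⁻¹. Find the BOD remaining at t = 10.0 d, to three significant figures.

L ≈ 5.94 mg/L

L_t = L₀ e^(−k_d t) = 49.5 × e^(−0.212×10.0) = 49.5 × 0.1200 = 5.942 mg/L.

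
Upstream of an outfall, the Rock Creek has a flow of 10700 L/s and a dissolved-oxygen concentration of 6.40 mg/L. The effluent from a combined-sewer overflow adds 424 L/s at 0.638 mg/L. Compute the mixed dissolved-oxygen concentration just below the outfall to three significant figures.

Flow-weighted mixing: C = (Q_r C_r + Q_w C_w)/(Q_r + Q_w)
= (10700×6.40 + 424×0.638)/(10700 + 424) = 68750/11120 = 6.180 mg/L.

6.18 mg/L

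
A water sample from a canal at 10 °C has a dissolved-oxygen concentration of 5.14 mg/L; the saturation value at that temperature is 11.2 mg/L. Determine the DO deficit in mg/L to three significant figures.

D = C_s − C = 11.2 − 5.14 = 6.06 mg/L.

D ≈ 6.06 mg/L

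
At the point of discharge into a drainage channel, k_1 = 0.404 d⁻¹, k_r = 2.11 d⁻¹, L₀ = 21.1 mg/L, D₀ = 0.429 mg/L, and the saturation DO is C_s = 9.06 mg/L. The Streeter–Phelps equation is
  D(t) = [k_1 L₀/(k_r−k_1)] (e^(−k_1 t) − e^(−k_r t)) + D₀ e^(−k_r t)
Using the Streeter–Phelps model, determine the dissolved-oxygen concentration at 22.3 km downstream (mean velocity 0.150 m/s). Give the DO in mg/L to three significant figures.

Travel time t = x/v = 22.3 km / (0.150 m/s) = 22300 m / 0.150 m/s = 148700 s = 1.721 d.
k_1 L₀/(k_r−k_1) = 0.404×21.1/(2.11−0.404) = 8.524/1.706 = 4.997 mg/L.
e^(−k_1 t) = e^(−0.404×1.721) = 0.4990; e^(−k_r t) = e^(−2.11×1.721) = 0.02650.
D = 4.997 × (0.4990 − 0.02650) + 0.429 × 0.02650 = 2.361 + 0.01137 = 2.372 mg/L.
DO = C_s − D = 9.06 − 2.372 = 6.688 mg/L.

DO ≈ 6.69 mg/L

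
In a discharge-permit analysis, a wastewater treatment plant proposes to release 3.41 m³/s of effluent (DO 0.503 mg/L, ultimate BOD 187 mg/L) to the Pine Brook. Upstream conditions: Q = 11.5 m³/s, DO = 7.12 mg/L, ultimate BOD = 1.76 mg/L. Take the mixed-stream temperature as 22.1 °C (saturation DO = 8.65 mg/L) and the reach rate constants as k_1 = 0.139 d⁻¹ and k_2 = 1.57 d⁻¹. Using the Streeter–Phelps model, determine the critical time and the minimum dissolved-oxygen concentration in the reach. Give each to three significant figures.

t_c ≈ 0.829 d; minimum DO ≈ 5.17 mg/L

Mixed DO = (11.5×7.12 + 3.41×0.503)/(11.5+3.41) = 83.60/14.91 = 5.607 mg/L.
Mixed L₀ = (11.5×1.76 + 3.41×187)/(14.91) = 657.9/14.91 = 44.13 mg/L.
Initial deficit D₀ = C_s − DO₀ = 8.65 − 5.607 = 3.043 mg/L.
t_c = (1/1.431) ln[(1.57/0.139)(1 − 3.043×1.431/(0.139×44.13))] = 0.6988 × ln(3.275) = 0.8290 d.
D_c = (0.139/1.57) × 44.13 × e^(−0.139×0.8290) = 0.08854 × 44.13 × 0.8912 = 3.481 mg/L.
Minimum DO = 8.65 − 3.481 = 5.169 mg/L.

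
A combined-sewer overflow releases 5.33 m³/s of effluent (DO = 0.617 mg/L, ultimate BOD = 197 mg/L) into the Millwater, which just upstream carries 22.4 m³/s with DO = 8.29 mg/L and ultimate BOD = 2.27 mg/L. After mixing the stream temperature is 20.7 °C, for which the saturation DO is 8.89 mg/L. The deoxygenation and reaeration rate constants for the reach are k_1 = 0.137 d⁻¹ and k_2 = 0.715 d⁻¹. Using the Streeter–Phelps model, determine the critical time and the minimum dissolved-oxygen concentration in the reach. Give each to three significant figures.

t_c ≈ 2.43 d; minimum DO ≈ 3.44 mg/L

Mixed DO = (22.4×8.29 + 5.33×0.617)/(22.4+5.33) = 189.0/27.73 = 6.815 mg/L.
Mixed L₀ = (22.4×2.27 + 5.33×197)/(27.73) = 1101/27.73 = 39.70 mg/L.
Initial deficit D₀ = C_s − DO₀ = 8.89 − 6.815 = 2.075 mg/L.
t_c = (1/0.5780) ln[(0.715/0.137)(1 − 2.075×0.5780/(0.137×39.70))] = 1.730 × ln(4.068) = 2.428 d.
D_c = (0.137/0.715) × 39.70 × e^(−0.137×2.428) = 0.1916 × 39.70 × 0.7171 = 5.454 mg/L.
Minimum DO = 8.89 − 5.454 = 3.436 mg/L.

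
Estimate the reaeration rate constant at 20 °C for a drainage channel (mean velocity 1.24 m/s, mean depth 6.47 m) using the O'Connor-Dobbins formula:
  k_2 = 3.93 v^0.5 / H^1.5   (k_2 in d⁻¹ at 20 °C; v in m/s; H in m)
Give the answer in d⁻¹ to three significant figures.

k_2 = 3.93 × 1.24^0.5 / 6.47^1.5 = 3.93 × 1.114 / 16.46 = 0.2659 d⁻¹.

k_2 ≈ 0.266 d⁻¹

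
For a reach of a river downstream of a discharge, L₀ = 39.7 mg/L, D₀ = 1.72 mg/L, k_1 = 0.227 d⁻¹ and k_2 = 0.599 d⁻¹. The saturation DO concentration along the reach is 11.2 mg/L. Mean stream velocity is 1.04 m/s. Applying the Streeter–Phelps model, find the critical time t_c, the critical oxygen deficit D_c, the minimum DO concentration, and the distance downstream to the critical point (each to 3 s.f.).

t_c = [1/(k_2−k_1)] ln[(k_2/k_1)(1 − D₀(k_2−k_1)/(k_1 L₀))]
= [1/(0.599−0.227)] ln[(0.599/0.227)(1 − 1.72×0.3720/(0.227×39.7))]
= (1/0.3720) ln[2.639 × 0.9290] = 2.688 × ln(2.451) = 2.688 × 0.8967 = 2.410 d.
L(t_c) = L₀ e^(−k_1 t_c) = 39.7 × 0.5786 = 22.97 mg/L, and at the critical point k_2 D_c = k_1 L, so D_c = (0.227/0.599) × 22.97 = 8.705 mg/L.
Minimum DO = C_s − D_c = 11.2 − 8.705 = 2.495 mg/L.
x_c = v t_c = 1.04 m/s × 2.410 d × 86400 s/d = 216600 m ≈ 217 km.

t_c ≈ 2.41 d; D_c ≈ 8.70 mg/L; min DO ≈ 2.50 mg/L; x_c ≈ 217 km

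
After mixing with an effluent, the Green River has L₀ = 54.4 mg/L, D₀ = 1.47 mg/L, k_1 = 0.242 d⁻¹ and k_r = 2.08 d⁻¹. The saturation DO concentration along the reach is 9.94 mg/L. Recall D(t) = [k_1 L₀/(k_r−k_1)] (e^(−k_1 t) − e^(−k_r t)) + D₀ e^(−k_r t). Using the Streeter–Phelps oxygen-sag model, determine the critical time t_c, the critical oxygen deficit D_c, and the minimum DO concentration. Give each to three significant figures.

t_c ≈ 1.05 d; D_c ≈ 4.91 mg/L; min DO ≈ 5.03 mg/L

At the critical point dD/dt = 0, so k_1 L₀ e^(−k_1 t) = k_r D. Substituting D(t) from the Streeter–Phelps equation and solving for t gives
t_c = ln[(k_r/k_1)(1 − D₀(k_r−k_1)/(k_1 L₀))] / (k_r−k_1).
Here k_r−k_1 = 1.838 d⁻¹ and 1 − D₀(k_r−k_1)/(k_1 L₀) = 1 − 1.47×1.838/(0.242×54.4) = 0.7948, so
t_c = ln(8.595 × 0.7948) / 1.838 = 1.921 / 1.838 = 1.045 d.
D_c = (k_1/k_r) L₀ e^(−k_1 t_c) = (0.242/2.08) × 54.4 × e^(−0.242×1.045) = 0.1163 × 54.4 × 0.7765 = 4.914 mg/L.
Minimum DO = C_s − D_c = 9.94 − 4.914 = 5.026 mg/L.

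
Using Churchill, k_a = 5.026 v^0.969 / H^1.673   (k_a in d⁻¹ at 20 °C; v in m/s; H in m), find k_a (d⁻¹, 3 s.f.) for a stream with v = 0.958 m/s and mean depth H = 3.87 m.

k_a = 5.026 × 0.958^0.969 / 3.87^1.673 = 5.026 × 0.9593 / 9.621 = 0.5011 d⁻¹.

k_a ≈ 0.501 d⁻¹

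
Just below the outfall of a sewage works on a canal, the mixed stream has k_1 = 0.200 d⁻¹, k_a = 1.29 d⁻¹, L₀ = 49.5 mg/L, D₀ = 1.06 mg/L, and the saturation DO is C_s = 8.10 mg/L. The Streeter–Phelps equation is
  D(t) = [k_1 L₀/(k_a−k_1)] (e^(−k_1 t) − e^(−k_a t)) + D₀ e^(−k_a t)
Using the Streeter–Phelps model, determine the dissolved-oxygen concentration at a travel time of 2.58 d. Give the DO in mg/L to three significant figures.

DO ≈ 2.97 mg/L

k_1 L₀/(k_a−k_1) = 0.200×49.5/(1.29−0.200) = 9.900/1.090 = 9.083 mg/L.
e^(−k_1 t) = e^(−0.200×2.580) = 0.5969; e^(−k_a t) = e^(−1.29×2.580) = 0.03586.
D = 9.083 × (0.5969 − 0.03586) + 1.06 × 0.03586 = 5.096 + 0.03801 = 5.134 mg/L.
DO = C_s − D = 8.10 − 5.134 = 2.966 mg/L.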